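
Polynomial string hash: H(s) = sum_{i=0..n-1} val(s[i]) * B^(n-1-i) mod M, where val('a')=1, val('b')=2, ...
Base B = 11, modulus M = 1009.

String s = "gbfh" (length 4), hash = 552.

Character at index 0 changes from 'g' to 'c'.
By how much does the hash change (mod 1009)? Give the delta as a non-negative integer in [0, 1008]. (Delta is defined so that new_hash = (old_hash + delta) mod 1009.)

Answer: 730

Derivation:
Delta formula: (val(new) - val(old)) * B^(n-1-k) mod M
  val('c') - val('g') = 3 - 7 = -4
  B^(n-1-k) = 11^3 mod 1009 = 322
  Delta = -4 * 322 mod 1009 = 730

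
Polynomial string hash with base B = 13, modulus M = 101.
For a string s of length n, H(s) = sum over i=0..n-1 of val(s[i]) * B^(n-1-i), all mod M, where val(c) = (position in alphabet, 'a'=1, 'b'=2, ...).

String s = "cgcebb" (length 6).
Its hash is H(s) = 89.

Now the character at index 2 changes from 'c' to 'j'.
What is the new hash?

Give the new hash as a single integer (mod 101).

Answer: 15

Derivation:
val('c') = 3, val('j') = 10
Position k = 2, exponent = n-1-k = 3
B^3 mod M = 13^3 mod 101 = 76
Delta = (10 - 3) * 76 mod 101 = 27
New hash = (89 + 27) mod 101 = 15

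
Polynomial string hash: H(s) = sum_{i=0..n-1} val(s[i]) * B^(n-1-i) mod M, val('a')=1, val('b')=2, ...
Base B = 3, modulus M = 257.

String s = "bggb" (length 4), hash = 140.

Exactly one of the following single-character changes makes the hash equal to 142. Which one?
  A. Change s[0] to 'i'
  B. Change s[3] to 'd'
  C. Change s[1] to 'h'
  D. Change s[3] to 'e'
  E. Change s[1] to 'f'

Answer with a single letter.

Option A: s[0]='b'->'i', delta=(9-2)*3^3 mod 257 = 189, hash=140+189 mod 257 = 72
Option B: s[3]='b'->'d', delta=(4-2)*3^0 mod 257 = 2, hash=140+2 mod 257 = 142 <-- target
Option C: s[1]='g'->'h', delta=(8-7)*3^2 mod 257 = 9, hash=140+9 mod 257 = 149
Option D: s[3]='b'->'e', delta=(5-2)*3^0 mod 257 = 3, hash=140+3 mod 257 = 143
Option E: s[1]='g'->'f', delta=(6-7)*3^2 mod 257 = 248, hash=140+248 mod 257 = 131

Answer: B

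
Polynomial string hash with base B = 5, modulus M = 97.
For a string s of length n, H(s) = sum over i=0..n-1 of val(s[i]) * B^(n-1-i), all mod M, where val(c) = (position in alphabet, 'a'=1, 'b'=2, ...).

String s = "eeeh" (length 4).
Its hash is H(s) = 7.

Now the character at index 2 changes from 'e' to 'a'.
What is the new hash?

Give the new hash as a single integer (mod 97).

Answer: 84

Derivation:
val('e') = 5, val('a') = 1
Position k = 2, exponent = n-1-k = 1
B^1 mod M = 5^1 mod 97 = 5
Delta = (1 - 5) * 5 mod 97 = 77
New hash = (7 + 77) mod 97 = 84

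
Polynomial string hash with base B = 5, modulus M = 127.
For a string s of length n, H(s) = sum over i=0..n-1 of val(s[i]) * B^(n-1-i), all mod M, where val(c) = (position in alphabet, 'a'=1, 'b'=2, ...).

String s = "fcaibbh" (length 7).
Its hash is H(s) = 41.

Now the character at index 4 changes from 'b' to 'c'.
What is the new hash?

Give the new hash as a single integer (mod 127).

Answer: 66

Derivation:
val('b') = 2, val('c') = 3
Position k = 4, exponent = n-1-k = 2
B^2 mod M = 5^2 mod 127 = 25
Delta = (3 - 2) * 25 mod 127 = 25
New hash = (41 + 25) mod 127 = 66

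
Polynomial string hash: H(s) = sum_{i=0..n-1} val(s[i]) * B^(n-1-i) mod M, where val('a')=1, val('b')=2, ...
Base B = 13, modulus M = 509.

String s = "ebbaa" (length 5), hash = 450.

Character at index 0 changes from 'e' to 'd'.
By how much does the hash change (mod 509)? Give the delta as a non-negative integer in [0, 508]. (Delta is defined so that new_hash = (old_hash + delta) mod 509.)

Answer: 452

Derivation:
Delta formula: (val(new) - val(old)) * B^(n-1-k) mod M
  val('d') - val('e') = 4 - 5 = -1
  B^(n-1-k) = 13^4 mod 509 = 57
  Delta = -1 * 57 mod 509 = 452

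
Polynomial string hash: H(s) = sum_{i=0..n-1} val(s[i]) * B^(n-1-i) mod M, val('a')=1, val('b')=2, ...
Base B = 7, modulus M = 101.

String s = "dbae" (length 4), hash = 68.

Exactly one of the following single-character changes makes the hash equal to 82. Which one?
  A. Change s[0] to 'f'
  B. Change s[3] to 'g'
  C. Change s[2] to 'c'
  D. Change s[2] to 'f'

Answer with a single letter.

Option A: s[0]='d'->'f', delta=(6-4)*7^3 mod 101 = 80, hash=68+80 mod 101 = 47
Option B: s[3]='e'->'g', delta=(7-5)*7^0 mod 101 = 2, hash=68+2 mod 101 = 70
Option C: s[2]='a'->'c', delta=(3-1)*7^1 mod 101 = 14, hash=68+14 mod 101 = 82 <-- target
Option D: s[2]='a'->'f', delta=(6-1)*7^1 mod 101 = 35, hash=68+35 mod 101 = 2

Answer: C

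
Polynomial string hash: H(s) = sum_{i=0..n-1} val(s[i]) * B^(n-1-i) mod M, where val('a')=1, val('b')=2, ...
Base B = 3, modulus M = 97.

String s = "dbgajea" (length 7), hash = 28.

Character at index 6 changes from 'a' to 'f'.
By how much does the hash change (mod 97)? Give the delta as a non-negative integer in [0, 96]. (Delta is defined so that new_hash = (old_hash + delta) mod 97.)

Answer: 5

Derivation:
Delta formula: (val(new) - val(old)) * B^(n-1-k) mod M
  val('f') - val('a') = 6 - 1 = 5
  B^(n-1-k) = 3^0 mod 97 = 1
  Delta = 5 * 1 mod 97 = 5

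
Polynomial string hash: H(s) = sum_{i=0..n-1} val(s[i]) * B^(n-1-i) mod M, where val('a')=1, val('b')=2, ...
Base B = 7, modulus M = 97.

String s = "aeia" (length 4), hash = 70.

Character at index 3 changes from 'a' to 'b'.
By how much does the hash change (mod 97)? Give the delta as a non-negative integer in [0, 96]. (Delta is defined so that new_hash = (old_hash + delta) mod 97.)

Answer: 1

Derivation:
Delta formula: (val(new) - val(old)) * B^(n-1-k) mod M
  val('b') - val('a') = 2 - 1 = 1
  B^(n-1-k) = 7^0 mod 97 = 1
  Delta = 1 * 1 mod 97 = 1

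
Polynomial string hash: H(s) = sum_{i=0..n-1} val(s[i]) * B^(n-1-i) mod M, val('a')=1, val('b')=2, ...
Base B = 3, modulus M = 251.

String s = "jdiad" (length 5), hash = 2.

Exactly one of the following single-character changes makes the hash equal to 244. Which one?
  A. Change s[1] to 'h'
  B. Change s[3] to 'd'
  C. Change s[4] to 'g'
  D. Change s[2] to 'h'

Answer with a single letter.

Option A: s[1]='d'->'h', delta=(8-4)*3^3 mod 251 = 108, hash=2+108 mod 251 = 110
Option B: s[3]='a'->'d', delta=(4-1)*3^1 mod 251 = 9, hash=2+9 mod 251 = 11
Option C: s[4]='d'->'g', delta=(7-4)*3^0 mod 251 = 3, hash=2+3 mod 251 = 5
Option D: s[2]='i'->'h', delta=(8-9)*3^2 mod 251 = 242, hash=2+242 mod 251 = 244 <-- target

Answer: D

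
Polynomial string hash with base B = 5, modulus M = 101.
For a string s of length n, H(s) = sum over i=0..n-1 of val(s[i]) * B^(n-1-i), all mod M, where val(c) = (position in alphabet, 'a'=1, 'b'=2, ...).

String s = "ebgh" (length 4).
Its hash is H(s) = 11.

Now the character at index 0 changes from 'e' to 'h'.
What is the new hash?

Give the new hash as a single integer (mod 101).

Answer: 83

Derivation:
val('e') = 5, val('h') = 8
Position k = 0, exponent = n-1-k = 3
B^3 mod M = 5^3 mod 101 = 24
Delta = (8 - 5) * 24 mod 101 = 72
New hash = (11 + 72) mod 101 = 83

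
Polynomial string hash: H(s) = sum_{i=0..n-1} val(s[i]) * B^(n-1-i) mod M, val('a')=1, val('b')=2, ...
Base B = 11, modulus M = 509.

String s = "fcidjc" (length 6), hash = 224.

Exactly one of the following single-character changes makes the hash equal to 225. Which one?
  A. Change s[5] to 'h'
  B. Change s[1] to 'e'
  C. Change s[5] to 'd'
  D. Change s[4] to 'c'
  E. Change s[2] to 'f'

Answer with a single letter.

Option A: s[5]='c'->'h', delta=(8-3)*11^0 mod 509 = 5, hash=224+5 mod 509 = 229
Option B: s[1]='c'->'e', delta=(5-3)*11^4 mod 509 = 269, hash=224+269 mod 509 = 493
Option C: s[5]='c'->'d', delta=(4-3)*11^0 mod 509 = 1, hash=224+1 mod 509 = 225 <-- target
Option D: s[4]='j'->'c', delta=(3-10)*11^1 mod 509 = 432, hash=224+432 mod 509 = 147
Option E: s[2]='i'->'f', delta=(6-9)*11^3 mod 509 = 79, hash=224+79 mod 509 = 303

Answer: C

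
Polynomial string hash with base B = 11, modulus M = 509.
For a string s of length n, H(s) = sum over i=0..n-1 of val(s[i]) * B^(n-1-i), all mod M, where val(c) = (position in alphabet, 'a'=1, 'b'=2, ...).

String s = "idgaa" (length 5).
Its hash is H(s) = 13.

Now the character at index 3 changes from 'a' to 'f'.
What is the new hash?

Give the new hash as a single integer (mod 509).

Answer: 68

Derivation:
val('a') = 1, val('f') = 6
Position k = 3, exponent = n-1-k = 1
B^1 mod M = 11^1 mod 509 = 11
Delta = (6 - 1) * 11 mod 509 = 55
New hash = (13 + 55) mod 509 = 68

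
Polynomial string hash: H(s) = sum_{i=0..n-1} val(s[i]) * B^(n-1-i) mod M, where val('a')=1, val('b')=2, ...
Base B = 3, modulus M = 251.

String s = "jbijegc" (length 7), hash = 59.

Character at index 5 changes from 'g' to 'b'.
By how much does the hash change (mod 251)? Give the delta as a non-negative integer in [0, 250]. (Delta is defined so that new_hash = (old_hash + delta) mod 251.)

Delta formula: (val(new) - val(old)) * B^(n-1-k) mod M
  val('b') - val('g') = 2 - 7 = -5
  B^(n-1-k) = 3^1 mod 251 = 3
  Delta = -5 * 3 mod 251 = 236

Answer: 236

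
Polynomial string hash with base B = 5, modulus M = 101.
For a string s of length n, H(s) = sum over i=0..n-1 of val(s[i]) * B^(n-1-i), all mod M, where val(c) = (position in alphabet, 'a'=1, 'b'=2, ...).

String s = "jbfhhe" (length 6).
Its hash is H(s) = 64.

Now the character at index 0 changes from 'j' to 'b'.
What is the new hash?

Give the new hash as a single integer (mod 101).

val('j') = 10, val('b') = 2
Position k = 0, exponent = n-1-k = 5
B^5 mod M = 5^5 mod 101 = 95
Delta = (2 - 10) * 95 mod 101 = 48
New hash = (64 + 48) mod 101 = 11

Answer: 11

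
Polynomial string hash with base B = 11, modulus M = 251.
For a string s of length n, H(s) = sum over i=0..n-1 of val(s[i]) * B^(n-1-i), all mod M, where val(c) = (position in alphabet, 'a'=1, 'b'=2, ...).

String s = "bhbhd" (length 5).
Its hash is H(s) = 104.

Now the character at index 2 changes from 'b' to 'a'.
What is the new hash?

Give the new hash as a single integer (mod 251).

val('b') = 2, val('a') = 1
Position k = 2, exponent = n-1-k = 2
B^2 mod M = 11^2 mod 251 = 121
Delta = (1 - 2) * 121 mod 251 = 130
New hash = (104 + 130) mod 251 = 234

Answer: 234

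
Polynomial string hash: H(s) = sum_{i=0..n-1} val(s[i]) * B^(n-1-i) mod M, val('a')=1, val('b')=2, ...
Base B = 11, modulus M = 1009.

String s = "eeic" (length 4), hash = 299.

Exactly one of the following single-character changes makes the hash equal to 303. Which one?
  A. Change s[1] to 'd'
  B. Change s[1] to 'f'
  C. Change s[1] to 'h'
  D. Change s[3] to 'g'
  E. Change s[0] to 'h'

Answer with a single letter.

Answer: D

Derivation:
Option A: s[1]='e'->'d', delta=(4-5)*11^2 mod 1009 = 888, hash=299+888 mod 1009 = 178
Option B: s[1]='e'->'f', delta=(6-5)*11^2 mod 1009 = 121, hash=299+121 mod 1009 = 420
Option C: s[1]='e'->'h', delta=(8-5)*11^2 mod 1009 = 363, hash=299+363 mod 1009 = 662
Option D: s[3]='c'->'g', delta=(7-3)*11^0 mod 1009 = 4, hash=299+4 mod 1009 = 303 <-- target
Option E: s[0]='e'->'h', delta=(8-5)*11^3 mod 1009 = 966, hash=299+966 mod 1009 = 256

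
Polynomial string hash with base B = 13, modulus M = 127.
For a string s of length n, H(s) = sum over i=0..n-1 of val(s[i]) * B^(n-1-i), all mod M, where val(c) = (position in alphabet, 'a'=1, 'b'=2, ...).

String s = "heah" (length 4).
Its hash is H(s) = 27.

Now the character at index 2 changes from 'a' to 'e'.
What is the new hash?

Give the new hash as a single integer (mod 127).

val('a') = 1, val('e') = 5
Position k = 2, exponent = n-1-k = 1
B^1 mod M = 13^1 mod 127 = 13
Delta = (5 - 1) * 13 mod 127 = 52
New hash = (27 + 52) mod 127 = 79

Answer: 79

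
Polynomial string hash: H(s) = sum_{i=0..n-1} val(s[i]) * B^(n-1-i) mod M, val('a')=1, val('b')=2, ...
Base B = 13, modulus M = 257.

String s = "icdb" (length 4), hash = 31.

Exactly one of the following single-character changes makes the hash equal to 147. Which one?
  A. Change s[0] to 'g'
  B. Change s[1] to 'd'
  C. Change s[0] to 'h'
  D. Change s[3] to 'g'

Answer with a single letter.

Option A: s[0]='i'->'g', delta=(7-9)*13^3 mod 257 = 232, hash=31+232 mod 257 = 6
Option B: s[1]='c'->'d', delta=(4-3)*13^2 mod 257 = 169, hash=31+169 mod 257 = 200
Option C: s[0]='i'->'h', delta=(8-9)*13^3 mod 257 = 116, hash=31+116 mod 257 = 147 <-- target
Option D: s[3]='b'->'g', delta=(7-2)*13^0 mod 257 = 5, hash=31+5 mod 257 = 36

Answer: C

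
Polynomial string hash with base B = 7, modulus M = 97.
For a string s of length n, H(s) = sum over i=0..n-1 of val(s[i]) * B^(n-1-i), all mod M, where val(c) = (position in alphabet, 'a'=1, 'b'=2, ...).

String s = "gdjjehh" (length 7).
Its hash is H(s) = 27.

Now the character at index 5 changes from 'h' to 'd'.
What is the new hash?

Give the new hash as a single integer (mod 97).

Answer: 96

Derivation:
val('h') = 8, val('d') = 4
Position k = 5, exponent = n-1-k = 1
B^1 mod M = 7^1 mod 97 = 7
Delta = (4 - 8) * 7 mod 97 = 69
New hash = (27 + 69) mod 97 = 96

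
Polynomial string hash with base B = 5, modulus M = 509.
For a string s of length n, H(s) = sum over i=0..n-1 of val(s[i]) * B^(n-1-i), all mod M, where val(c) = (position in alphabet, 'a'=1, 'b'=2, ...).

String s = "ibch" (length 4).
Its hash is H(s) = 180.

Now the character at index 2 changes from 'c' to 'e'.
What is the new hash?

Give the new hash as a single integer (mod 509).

Answer: 190

Derivation:
val('c') = 3, val('e') = 5
Position k = 2, exponent = n-1-k = 1
B^1 mod M = 5^1 mod 509 = 5
Delta = (5 - 3) * 5 mod 509 = 10
New hash = (180 + 10) mod 509 = 190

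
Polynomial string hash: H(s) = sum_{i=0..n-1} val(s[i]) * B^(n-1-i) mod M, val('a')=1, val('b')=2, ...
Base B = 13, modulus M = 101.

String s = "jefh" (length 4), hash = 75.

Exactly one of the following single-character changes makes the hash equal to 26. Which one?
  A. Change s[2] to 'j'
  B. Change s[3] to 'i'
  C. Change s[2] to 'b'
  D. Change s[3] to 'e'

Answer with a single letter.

Answer: A

Derivation:
Option A: s[2]='f'->'j', delta=(10-6)*13^1 mod 101 = 52, hash=75+52 mod 101 = 26 <-- target
Option B: s[3]='h'->'i', delta=(9-8)*13^0 mod 101 = 1, hash=75+1 mod 101 = 76
Option C: s[2]='f'->'b', delta=(2-6)*13^1 mod 101 = 49, hash=75+49 mod 101 = 23
Option D: s[3]='h'->'e', delta=(5-8)*13^0 mod 101 = 98, hash=75+98 mod 101 = 72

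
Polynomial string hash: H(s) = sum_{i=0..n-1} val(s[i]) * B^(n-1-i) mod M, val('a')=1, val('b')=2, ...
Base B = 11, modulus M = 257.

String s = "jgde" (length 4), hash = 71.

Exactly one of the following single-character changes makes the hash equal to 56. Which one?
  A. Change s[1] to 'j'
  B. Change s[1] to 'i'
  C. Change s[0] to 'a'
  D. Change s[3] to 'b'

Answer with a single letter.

Answer: B

Derivation:
Option A: s[1]='g'->'j', delta=(10-7)*11^2 mod 257 = 106, hash=71+106 mod 257 = 177
Option B: s[1]='g'->'i', delta=(9-7)*11^2 mod 257 = 242, hash=71+242 mod 257 = 56 <-- target
Option C: s[0]='j'->'a', delta=(1-10)*11^3 mod 257 = 100, hash=71+100 mod 257 = 171
Option D: s[3]='e'->'b', delta=(2-5)*11^0 mod 257 = 254, hash=71+254 mod 257 = 68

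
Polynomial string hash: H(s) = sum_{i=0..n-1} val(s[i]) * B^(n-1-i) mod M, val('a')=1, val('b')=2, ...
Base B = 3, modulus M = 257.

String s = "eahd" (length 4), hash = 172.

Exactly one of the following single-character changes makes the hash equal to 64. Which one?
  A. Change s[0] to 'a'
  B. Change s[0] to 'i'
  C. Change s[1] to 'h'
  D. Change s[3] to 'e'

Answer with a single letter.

Answer: A

Derivation:
Option A: s[0]='e'->'a', delta=(1-5)*3^3 mod 257 = 149, hash=172+149 mod 257 = 64 <-- target
Option B: s[0]='e'->'i', delta=(9-5)*3^3 mod 257 = 108, hash=172+108 mod 257 = 23
Option C: s[1]='a'->'h', delta=(8-1)*3^2 mod 257 = 63, hash=172+63 mod 257 = 235
Option D: s[3]='d'->'e', delta=(5-4)*3^0 mod 257 = 1, hash=172+1 mod 257 = 173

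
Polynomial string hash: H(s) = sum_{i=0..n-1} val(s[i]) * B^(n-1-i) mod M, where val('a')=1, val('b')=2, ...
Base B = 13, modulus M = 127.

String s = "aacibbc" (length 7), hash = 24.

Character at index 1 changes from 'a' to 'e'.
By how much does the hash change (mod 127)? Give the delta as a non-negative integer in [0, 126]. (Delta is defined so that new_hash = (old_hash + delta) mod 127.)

Delta formula: (val(new) - val(old)) * B^(n-1-k) mod M
  val('e') - val('a') = 5 - 1 = 4
  B^(n-1-k) = 13^5 mod 127 = 72
  Delta = 4 * 72 mod 127 = 34

Answer: 34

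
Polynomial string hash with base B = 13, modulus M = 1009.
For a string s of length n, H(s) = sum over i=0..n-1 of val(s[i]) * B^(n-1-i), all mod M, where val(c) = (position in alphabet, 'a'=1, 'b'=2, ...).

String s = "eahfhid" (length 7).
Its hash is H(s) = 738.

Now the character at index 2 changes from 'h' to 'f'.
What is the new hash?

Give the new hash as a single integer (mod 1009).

val('h') = 8, val('f') = 6
Position k = 2, exponent = n-1-k = 4
B^4 mod M = 13^4 mod 1009 = 309
Delta = (6 - 8) * 309 mod 1009 = 391
New hash = (738 + 391) mod 1009 = 120

Answer: 120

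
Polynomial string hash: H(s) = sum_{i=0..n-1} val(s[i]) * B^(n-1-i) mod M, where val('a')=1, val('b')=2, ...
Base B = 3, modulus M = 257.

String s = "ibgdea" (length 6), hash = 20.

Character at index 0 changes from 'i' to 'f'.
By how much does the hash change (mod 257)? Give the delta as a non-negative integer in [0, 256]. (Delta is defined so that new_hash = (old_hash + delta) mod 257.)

Delta formula: (val(new) - val(old)) * B^(n-1-k) mod M
  val('f') - val('i') = 6 - 9 = -3
  B^(n-1-k) = 3^5 mod 257 = 243
  Delta = -3 * 243 mod 257 = 42

Answer: 42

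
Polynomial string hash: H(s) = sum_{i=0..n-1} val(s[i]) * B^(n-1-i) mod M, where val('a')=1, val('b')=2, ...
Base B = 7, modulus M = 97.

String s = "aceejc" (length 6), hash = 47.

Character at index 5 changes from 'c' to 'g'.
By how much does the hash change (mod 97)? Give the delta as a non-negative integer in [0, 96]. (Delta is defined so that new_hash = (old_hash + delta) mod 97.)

Answer: 4

Derivation:
Delta formula: (val(new) - val(old)) * B^(n-1-k) mod M
  val('g') - val('c') = 7 - 3 = 4
  B^(n-1-k) = 7^0 mod 97 = 1
  Delta = 4 * 1 mod 97 = 4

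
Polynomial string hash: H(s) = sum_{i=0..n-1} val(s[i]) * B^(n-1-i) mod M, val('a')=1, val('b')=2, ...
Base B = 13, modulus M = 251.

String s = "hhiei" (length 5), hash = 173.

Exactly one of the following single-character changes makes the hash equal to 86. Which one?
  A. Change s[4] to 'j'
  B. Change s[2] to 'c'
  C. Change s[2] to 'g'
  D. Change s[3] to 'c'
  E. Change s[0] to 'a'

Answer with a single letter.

Answer: C

Derivation:
Option A: s[4]='i'->'j', delta=(10-9)*13^0 mod 251 = 1, hash=173+1 mod 251 = 174
Option B: s[2]='i'->'c', delta=(3-9)*13^2 mod 251 = 241, hash=173+241 mod 251 = 163
Option C: s[2]='i'->'g', delta=(7-9)*13^2 mod 251 = 164, hash=173+164 mod 251 = 86 <-- target
Option D: s[3]='e'->'c', delta=(3-5)*13^1 mod 251 = 225, hash=173+225 mod 251 = 147
Option E: s[0]='h'->'a', delta=(1-8)*13^4 mod 251 = 120, hash=173+120 mod 251 = 42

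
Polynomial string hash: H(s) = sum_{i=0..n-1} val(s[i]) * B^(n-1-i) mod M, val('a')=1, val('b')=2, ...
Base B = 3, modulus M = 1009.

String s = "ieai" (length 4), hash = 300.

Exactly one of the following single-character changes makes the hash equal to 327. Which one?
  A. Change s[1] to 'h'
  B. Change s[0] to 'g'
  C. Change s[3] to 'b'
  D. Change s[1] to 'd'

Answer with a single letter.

Answer: A

Derivation:
Option A: s[1]='e'->'h', delta=(8-5)*3^2 mod 1009 = 27, hash=300+27 mod 1009 = 327 <-- target
Option B: s[0]='i'->'g', delta=(7-9)*3^3 mod 1009 = 955, hash=300+955 mod 1009 = 246
Option C: s[3]='i'->'b', delta=(2-9)*3^0 mod 1009 = 1002, hash=300+1002 mod 1009 = 293
Option D: s[1]='e'->'d', delta=(4-5)*3^2 mod 1009 = 1000, hash=300+1000 mod 1009 = 291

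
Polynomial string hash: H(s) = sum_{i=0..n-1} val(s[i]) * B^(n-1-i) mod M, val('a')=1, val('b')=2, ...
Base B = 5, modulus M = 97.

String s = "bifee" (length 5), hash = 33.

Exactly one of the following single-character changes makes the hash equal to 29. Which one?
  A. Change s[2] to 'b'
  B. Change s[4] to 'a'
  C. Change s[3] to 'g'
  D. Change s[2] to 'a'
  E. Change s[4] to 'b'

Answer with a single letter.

Option A: s[2]='f'->'b', delta=(2-6)*5^2 mod 97 = 94, hash=33+94 mod 97 = 30
Option B: s[4]='e'->'a', delta=(1-5)*5^0 mod 97 = 93, hash=33+93 mod 97 = 29 <-- target
Option C: s[3]='e'->'g', delta=(7-5)*5^1 mod 97 = 10, hash=33+10 mod 97 = 43
Option D: s[2]='f'->'a', delta=(1-6)*5^2 mod 97 = 69, hash=33+69 mod 97 = 5
Option E: s[4]='e'->'b', delta=(2-5)*5^0 mod 97 = 94, hash=33+94 mod 97 = 30

Answer: B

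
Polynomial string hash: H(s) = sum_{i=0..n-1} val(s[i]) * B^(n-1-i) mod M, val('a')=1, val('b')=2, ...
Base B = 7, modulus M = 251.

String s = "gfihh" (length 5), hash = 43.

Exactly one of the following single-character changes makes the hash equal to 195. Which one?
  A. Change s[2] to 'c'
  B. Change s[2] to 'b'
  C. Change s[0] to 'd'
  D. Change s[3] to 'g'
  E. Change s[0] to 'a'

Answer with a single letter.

Option A: s[2]='i'->'c', delta=(3-9)*7^2 mod 251 = 208, hash=43+208 mod 251 = 0
Option B: s[2]='i'->'b', delta=(2-9)*7^2 mod 251 = 159, hash=43+159 mod 251 = 202
Option C: s[0]='g'->'d', delta=(4-7)*7^4 mod 251 = 76, hash=43+76 mod 251 = 119
Option D: s[3]='h'->'g', delta=(7-8)*7^1 mod 251 = 244, hash=43+244 mod 251 = 36
Option E: s[0]='g'->'a', delta=(1-7)*7^4 mod 251 = 152, hash=43+152 mod 251 = 195 <-- target

Answer: E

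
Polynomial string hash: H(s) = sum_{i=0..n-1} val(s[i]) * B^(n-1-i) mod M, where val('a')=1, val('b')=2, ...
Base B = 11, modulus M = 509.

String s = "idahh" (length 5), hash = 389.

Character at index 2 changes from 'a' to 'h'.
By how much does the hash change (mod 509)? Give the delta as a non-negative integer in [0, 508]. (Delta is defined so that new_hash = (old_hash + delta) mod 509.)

Answer: 338

Derivation:
Delta formula: (val(new) - val(old)) * B^(n-1-k) mod M
  val('h') - val('a') = 8 - 1 = 7
  B^(n-1-k) = 11^2 mod 509 = 121
  Delta = 7 * 121 mod 509 = 338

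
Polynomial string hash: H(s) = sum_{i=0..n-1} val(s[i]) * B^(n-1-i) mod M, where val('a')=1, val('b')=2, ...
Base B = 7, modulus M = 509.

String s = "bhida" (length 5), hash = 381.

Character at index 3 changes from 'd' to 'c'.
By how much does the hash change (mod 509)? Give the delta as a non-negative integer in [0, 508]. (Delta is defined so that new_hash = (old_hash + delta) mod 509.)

Delta formula: (val(new) - val(old)) * B^(n-1-k) mod M
  val('c') - val('d') = 3 - 4 = -1
  B^(n-1-k) = 7^1 mod 509 = 7
  Delta = -1 * 7 mod 509 = 502

Answer: 502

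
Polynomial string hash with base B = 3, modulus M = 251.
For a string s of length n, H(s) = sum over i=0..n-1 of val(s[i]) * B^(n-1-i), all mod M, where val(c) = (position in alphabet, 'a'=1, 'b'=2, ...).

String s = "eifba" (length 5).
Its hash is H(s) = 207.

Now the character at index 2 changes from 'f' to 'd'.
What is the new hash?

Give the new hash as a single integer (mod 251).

Answer: 189

Derivation:
val('f') = 6, val('d') = 4
Position k = 2, exponent = n-1-k = 2
B^2 mod M = 3^2 mod 251 = 9
Delta = (4 - 6) * 9 mod 251 = 233
New hash = (207 + 233) mod 251 = 189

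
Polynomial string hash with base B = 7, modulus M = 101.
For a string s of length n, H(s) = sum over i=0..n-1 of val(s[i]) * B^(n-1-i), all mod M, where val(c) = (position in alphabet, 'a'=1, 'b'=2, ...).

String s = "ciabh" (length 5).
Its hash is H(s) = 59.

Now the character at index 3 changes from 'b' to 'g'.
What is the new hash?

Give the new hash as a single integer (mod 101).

val('b') = 2, val('g') = 7
Position k = 3, exponent = n-1-k = 1
B^1 mod M = 7^1 mod 101 = 7
Delta = (7 - 2) * 7 mod 101 = 35
New hash = (59 + 35) mod 101 = 94

Answer: 94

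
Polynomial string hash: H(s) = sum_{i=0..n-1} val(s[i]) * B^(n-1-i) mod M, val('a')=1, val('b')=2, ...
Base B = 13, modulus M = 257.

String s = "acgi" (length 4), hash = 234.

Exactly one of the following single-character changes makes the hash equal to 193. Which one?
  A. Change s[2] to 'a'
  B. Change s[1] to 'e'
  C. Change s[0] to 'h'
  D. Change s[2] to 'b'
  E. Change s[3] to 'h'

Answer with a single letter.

Answer: C

Derivation:
Option A: s[2]='g'->'a', delta=(1-7)*13^1 mod 257 = 179, hash=234+179 mod 257 = 156
Option B: s[1]='c'->'e', delta=(5-3)*13^2 mod 257 = 81, hash=234+81 mod 257 = 58
Option C: s[0]='a'->'h', delta=(8-1)*13^3 mod 257 = 216, hash=234+216 mod 257 = 193 <-- target
Option D: s[2]='g'->'b', delta=(2-7)*13^1 mod 257 = 192, hash=234+192 mod 257 = 169
Option E: s[3]='i'->'h', delta=(8-9)*13^0 mod 257 = 256, hash=234+256 mod 257 = 233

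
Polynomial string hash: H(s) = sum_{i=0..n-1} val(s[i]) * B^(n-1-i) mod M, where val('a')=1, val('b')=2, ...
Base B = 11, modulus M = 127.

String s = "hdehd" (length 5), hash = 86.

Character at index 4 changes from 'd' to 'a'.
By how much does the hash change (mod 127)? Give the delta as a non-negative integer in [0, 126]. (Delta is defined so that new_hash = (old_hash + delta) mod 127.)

Answer: 124

Derivation:
Delta formula: (val(new) - val(old)) * B^(n-1-k) mod M
  val('a') - val('d') = 1 - 4 = -3
  B^(n-1-k) = 11^0 mod 127 = 1
  Delta = -3 * 1 mod 127 = 124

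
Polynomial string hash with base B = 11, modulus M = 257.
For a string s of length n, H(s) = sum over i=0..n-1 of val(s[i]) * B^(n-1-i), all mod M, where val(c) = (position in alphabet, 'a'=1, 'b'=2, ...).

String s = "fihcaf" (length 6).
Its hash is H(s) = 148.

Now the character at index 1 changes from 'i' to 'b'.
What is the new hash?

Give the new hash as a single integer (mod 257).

Answer: 204

Derivation:
val('i') = 9, val('b') = 2
Position k = 1, exponent = n-1-k = 4
B^4 mod M = 11^4 mod 257 = 249
Delta = (2 - 9) * 249 mod 257 = 56
New hash = (148 + 56) mod 257 = 204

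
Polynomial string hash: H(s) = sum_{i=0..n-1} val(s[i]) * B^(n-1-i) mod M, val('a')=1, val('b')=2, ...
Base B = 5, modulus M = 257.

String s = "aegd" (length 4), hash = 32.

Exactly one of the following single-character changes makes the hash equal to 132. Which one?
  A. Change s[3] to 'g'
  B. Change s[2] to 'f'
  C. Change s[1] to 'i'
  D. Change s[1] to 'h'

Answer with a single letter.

Answer: C

Derivation:
Option A: s[3]='d'->'g', delta=(7-4)*5^0 mod 257 = 3, hash=32+3 mod 257 = 35
Option B: s[2]='g'->'f', delta=(6-7)*5^1 mod 257 = 252, hash=32+252 mod 257 = 27
Option C: s[1]='e'->'i', delta=(9-5)*5^2 mod 257 = 100, hash=32+100 mod 257 = 132 <-- target
Option D: s[1]='e'->'h', delta=(8-5)*5^2 mod 257 = 75, hash=32+75 mod 257 = 107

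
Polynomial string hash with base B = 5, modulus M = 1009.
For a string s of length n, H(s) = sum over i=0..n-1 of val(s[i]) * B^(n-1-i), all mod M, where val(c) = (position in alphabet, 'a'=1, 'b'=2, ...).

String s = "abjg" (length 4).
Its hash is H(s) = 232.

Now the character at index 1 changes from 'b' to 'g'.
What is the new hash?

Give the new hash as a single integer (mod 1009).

Answer: 357

Derivation:
val('b') = 2, val('g') = 7
Position k = 1, exponent = n-1-k = 2
B^2 mod M = 5^2 mod 1009 = 25
Delta = (7 - 2) * 25 mod 1009 = 125
New hash = (232 + 125) mod 1009 = 357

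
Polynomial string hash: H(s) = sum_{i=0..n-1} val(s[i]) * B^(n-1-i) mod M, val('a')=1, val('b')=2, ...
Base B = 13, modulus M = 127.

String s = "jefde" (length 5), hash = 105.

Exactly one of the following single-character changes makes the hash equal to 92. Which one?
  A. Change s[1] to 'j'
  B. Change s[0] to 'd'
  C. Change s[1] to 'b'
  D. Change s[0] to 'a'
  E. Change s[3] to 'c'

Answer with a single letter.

Option A: s[1]='e'->'j', delta=(10-5)*13^3 mod 127 = 63, hash=105+63 mod 127 = 41
Option B: s[0]='j'->'d', delta=(4-10)*13^4 mod 127 = 84, hash=105+84 mod 127 = 62
Option C: s[1]='e'->'b', delta=(2-5)*13^3 mod 127 = 13, hash=105+13 mod 127 = 118
Option D: s[0]='j'->'a', delta=(1-10)*13^4 mod 127 = 126, hash=105+126 mod 127 = 104
Option E: s[3]='d'->'c', delta=(3-4)*13^1 mod 127 = 114, hash=105+114 mod 127 = 92 <-- target

Answer: E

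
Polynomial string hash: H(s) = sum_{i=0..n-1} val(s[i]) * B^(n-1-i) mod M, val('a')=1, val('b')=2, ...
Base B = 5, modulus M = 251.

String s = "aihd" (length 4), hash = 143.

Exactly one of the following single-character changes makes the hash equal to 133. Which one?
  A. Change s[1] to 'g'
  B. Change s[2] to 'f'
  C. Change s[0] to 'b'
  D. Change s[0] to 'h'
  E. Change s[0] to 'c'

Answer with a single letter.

Answer: B

Derivation:
Option A: s[1]='i'->'g', delta=(7-9)*5^2 mod 251 = 201, hash=143+201 mod 251 = 93
Option B: s[2]='h'->'f', delta=(6-8)*5^1 mod 251 = 241, hash=143+241 mod 251 = 133 <-- target
Option C: s[0]='a'->'b', delta=(2-1)*5^3 mod 251 = 125, hash=143+125 mod 251 = 17
Option D: s[0]='a'->'h', delta=(8-1)*5^3 mod 251 = 122, hash=143+122 mod 251 = 14
Option E: s[0]='a'->'c', delta=(3-1)*5^3 mod 251 = 250, hash=143+250 mod 251 = 142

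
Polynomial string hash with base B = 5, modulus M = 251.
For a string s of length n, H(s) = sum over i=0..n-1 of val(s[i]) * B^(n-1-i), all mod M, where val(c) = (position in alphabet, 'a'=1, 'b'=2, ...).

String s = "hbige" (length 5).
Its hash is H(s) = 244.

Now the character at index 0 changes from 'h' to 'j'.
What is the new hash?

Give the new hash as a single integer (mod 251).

Answer: 239

Derivation:
val('h') = 8, val('j') = 10
Position k = 0, exponent = n-1-k = 4
B^4 mod M = 5^4 mod 251 = 123
Delta = (10 - 8) * 123 mod 251 = 246
New hash = (244 + 246) mod 251 = 239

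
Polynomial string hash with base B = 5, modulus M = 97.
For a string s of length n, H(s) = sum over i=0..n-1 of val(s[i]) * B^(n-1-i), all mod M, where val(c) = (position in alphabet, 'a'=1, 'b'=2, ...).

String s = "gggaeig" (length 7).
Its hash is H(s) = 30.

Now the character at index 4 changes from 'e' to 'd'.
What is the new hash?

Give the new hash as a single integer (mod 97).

val('e') = 5, val('d') = 4
Position k = 4, exponent = n-1-k = 2
B^2 mod M = 5^2 mod 97 = 25
Delta = (4 - 5) * 25 mod 97 = 72
New hash = (30 + 72) mod 97 = 5

Answer: 5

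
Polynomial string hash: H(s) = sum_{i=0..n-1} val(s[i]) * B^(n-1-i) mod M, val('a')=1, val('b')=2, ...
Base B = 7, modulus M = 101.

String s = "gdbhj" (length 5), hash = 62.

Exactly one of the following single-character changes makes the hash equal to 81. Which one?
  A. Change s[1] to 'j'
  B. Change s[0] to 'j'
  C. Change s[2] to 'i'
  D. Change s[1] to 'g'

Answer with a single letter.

Option A: s[1]='d'->'j', delta=(10-4)*7^3 mod 101 = 38, hash=62+38 mod 101 = 100
Option B: s[0]='g'->'j', delta=(10-7)*7^4 mod 101 = 32, hash=62+32 mod 101 = 94
Option C: s[2]='b'->'i', delta=(9-2)*7^2 mod 101 = 40, hash=62+40 mod 101 = 1
Option D: s[1]='d'->'g', delta=(7-4)*7^3 mod 101 = 19, hash=62+19 mod 101 = 81 <-- target

Answer: D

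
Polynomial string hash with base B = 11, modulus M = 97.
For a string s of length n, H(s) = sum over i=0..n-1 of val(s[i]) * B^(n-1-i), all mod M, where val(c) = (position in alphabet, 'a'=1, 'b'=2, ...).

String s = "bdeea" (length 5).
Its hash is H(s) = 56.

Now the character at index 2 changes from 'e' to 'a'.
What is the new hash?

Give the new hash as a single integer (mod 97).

val('e') = 5, val('a') = 1
Position k = 2, exponent = n-1-k = 2
B^2 mod M = 11^2 mod 97 = 24
Delta = (1 - 5) * 24 mod 97 = 1
New hash = (56 + 1) mod 97 = 57

Answer: 57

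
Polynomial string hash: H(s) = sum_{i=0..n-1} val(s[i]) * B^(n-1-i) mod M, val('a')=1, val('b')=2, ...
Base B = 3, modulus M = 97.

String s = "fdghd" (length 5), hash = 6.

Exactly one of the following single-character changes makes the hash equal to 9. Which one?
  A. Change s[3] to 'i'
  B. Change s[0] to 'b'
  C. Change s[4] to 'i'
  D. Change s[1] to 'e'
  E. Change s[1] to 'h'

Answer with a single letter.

Option A: s[3]='h'->'i', delta=(9-8)*3^1 mod 97 = 3, hash=6+3 mod 97 = 9 <-- target
Option B: s[0]='f'->'b', delta=(2-6)*3^4 mod 97 = 64, hash=6+64 mod 97 = 70
Option C: s[4]='d'->'i', delta=(9-4)*3^0 mod 97 = 5, hash=6+5 mod 97 = 11
Option D: s[1]='d'->'e', delta=(5-4)*3^3 mod 97 = 27, hash=6+27 mod 97 = 33
Option E: s[1]='d'->'h', delta=(8-4)*3^3 mod 97 = 11, hash=6+11 mod 97 = 17

Answer: A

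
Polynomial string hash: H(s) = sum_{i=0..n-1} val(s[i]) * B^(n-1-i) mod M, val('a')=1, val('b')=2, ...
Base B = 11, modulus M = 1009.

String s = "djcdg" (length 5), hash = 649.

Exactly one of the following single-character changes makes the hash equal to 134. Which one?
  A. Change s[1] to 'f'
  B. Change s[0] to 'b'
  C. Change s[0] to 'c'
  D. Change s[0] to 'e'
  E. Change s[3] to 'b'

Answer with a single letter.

Option A: s[1]='j'->'f', delta=(6-10)*11^3 mod 1009 = 730, hash=649+730 mod 1009 = 370
Option B: s[0]='d'->'b', delta=(2-4)*11^4 mod 1009 = 988, hash=649+988 mod 1009 = 628
Option C: s[0]='d'->'c', delta=(3-4)*11^4 mod 1009 = 494, hash=649+494 mod 1009 = 134 <-- target
Option D: s[0]='d'->'e', delta=(5-4)*11^4 mod 1009 = 515, hash=649+515 mod 1009 = 155
Option E: s[3]='d'->'b', delta=(2-4)*11^1 mod 1009 = 987, hash=649+987 mod 1009 = 627

Answer: C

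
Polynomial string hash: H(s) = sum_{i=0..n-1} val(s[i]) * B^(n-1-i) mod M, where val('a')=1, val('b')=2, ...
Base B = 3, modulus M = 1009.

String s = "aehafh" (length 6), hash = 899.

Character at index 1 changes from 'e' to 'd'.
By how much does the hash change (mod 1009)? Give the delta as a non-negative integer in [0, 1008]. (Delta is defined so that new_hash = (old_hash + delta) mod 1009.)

Delta formula: (val(new) - val(old)) * B^(n-1-k) mod M
  val('d') - val('e') = 4 - 5 = -1
  B^(n-1-k) = 3^4 mod 1009 = 81
  Delta = -1 * 81 mod 1009 = 928

Answer: 928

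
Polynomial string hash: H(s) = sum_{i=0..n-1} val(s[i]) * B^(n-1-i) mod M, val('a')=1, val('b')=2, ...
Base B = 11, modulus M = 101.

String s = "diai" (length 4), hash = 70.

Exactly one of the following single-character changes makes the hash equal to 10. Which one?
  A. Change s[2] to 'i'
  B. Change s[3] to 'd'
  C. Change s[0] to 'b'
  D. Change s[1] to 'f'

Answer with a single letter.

Option A: s[2]='a'->'i', delta=(9-1)*11^1 mod 101 = 88, hash=70+88 mod 101 = 57
Option B: s[3]='i'->'d', delta=(4-9)*11^0 mod 101 = 96, hash=70+96 mod 101 = 65
Option C: s[0]='d'->'b', delta=(2-4)*11^3 mod 101 = 65, hash=70+65 mod 101 = 34
Option D: s[1]='i'->'f', delta=(6-9)*11^2 mod 101 = 41, hash=70+41 mod 101 = 10 <-- target

Answer: D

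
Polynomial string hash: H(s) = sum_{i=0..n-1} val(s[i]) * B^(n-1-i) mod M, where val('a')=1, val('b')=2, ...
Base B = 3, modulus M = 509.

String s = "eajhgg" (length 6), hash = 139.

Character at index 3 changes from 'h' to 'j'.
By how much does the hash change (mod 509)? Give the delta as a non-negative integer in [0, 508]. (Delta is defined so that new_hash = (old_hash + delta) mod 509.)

Answer: 18

Derivation:
Delta formula: (val(new) - val(old)) * B^(n-1-k) mod M
  val('j') - val('h') = 10 - 8 = 2
  B^(n-1-k) = 3^2 mod 509 = 9
  Delta = 2 * 9 mod 509 = 18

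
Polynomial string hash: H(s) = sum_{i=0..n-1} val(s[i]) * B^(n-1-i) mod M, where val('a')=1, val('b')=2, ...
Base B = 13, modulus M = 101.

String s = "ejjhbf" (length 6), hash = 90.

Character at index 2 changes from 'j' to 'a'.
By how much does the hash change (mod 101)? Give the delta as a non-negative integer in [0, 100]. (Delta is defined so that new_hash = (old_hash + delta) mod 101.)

Delta formula: (val(new) - val(old)) * B^(n-1-k) mod M
  val('a') - val('j') = 1 - 10 = -9
  B^(n-1-k) = 13^3 mod 101 = 76
  Delta = -9 * 76 mod 101 = 23

Answer: 23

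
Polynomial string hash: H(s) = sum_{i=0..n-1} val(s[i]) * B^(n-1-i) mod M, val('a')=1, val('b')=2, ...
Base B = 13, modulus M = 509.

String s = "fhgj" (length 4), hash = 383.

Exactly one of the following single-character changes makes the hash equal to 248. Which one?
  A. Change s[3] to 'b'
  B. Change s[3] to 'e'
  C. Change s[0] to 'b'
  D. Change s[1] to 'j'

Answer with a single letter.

Option A: s[3]='j'->'b', delta=(2-10)*13^0 mod 509 = 501, hash=383+501 mod 509 = 375
Option B: s[3]='j'->'e', delta=(5-10)*13^0 mod 509 = 504, hash=383+504 mod 509 = 378
Option C: s[0]='f'->'b', delta=(2-6)*13^3 mod 509 = 374, hash=383+374 mod 509 = 248 <-- target
Option D: s[1]='h'->'j', delta=(10-8)*13^2 mod 509 = 338, hash=383+338 mod 509 = 212

Answer: C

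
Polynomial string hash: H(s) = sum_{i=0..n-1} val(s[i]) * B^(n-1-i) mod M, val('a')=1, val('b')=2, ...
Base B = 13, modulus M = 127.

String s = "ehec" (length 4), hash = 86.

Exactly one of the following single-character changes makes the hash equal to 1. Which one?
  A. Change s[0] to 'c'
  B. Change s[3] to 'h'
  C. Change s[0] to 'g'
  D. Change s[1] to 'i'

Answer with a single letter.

Option A: s[0]='e'->'c', delta=(3-5)*13^3 mod 127 = 51, hash=86+51 mod 127 = 10
Option B: s[3]='c'->'h', delta=(8-3)*13^0 mod 127 = 5, hash=86+5 mod 127 = 91
Option C: s[0]='e'->'g', delta=(7-5)*13^3 mod 127 = 76, hash=86+76 mod 127 = 35
Option D: s[1]='h'->'i', delta=(9-8)*13^2 mod 127 = 42, hash=86+42 mod 127 = 1 <-- target

Answer: D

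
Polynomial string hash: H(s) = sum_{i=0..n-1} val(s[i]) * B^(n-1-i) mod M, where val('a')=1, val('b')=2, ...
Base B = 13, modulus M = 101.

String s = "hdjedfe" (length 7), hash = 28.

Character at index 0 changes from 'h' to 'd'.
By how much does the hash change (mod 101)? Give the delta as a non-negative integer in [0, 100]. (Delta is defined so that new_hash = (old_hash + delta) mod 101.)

Delta formula: (val(new) - val(old)) * B^(n-1-k) mod M
  val('d') - val('h') = 4 - 8 = -4
  B^(n-1-k) = 13^6 mod 101 = 19
  Delta = -4 * 19 mod 101 = 25

Answer: 25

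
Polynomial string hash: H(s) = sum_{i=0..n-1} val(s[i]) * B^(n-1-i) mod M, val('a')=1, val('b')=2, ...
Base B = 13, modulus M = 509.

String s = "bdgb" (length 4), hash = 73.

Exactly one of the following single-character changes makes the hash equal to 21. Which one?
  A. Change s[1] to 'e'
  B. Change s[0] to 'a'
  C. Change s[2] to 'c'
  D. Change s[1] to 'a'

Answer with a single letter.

Answer: C

Derivation:
Option A: s[1]='d'->'e', delta=(5-4)*13^2 mod 509 = 169, hash=73+169 mod 509 = 242
Option B: s[0]='b'->'a', delta=(1-2)*13^3 mod 509 = 348, hash=73+348 mod 509 = 421
Option C: s[2]='g'->'c', delta=(3-7)*13^1 mod 509 = 457, hash=73+457 mod 509 = 21 <-- target
Option D: s[1]='d'->'a', delta=(1-4)*13^2 mod 509 = 2, hash=73+2 mod 509 = 75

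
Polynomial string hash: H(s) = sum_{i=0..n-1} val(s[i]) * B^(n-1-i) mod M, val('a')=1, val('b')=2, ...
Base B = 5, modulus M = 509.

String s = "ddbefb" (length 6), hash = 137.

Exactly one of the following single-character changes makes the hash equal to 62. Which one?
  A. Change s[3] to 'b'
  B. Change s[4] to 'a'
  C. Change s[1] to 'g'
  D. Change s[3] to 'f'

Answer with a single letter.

Option A: s[3]='e'->'b', delta=(2-5)*5^2 mod 509 = 434, hash=137+434 mod 509 = 62 <-- target
Option B: s[4]='f'->'a', delta=(1-6)*5^1 mod 509 = 484, hash=137+484 mod 509 = 112
Option C: s[1]='d'->'g', delta=(7-4)*5^4 mod 509 = 348, hash=137+348 mod 509 = 485
Option D: s[3]='e'->'f', delta=(6-5)*5^2 mod 509 = 25, hash=137+25 mod 509 = 162

Answer: A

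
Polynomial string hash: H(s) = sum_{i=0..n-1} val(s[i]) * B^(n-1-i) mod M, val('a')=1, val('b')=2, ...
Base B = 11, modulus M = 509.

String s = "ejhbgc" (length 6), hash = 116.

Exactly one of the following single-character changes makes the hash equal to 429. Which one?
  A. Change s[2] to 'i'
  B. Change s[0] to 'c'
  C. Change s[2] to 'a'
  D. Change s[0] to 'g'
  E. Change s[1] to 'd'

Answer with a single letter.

Option A: s[2]='h'->'i', delta=(9-8)*11^3 mod 509 = 313, hash=116+313 mod 509 = 429 <-- target
Option B: s[0]='e'->'c', delta=(3-5)*11^5 mod 509 = 95, hash=116+95 mod 509 = 211
Option C: s[2]='h'->'a', delta=(1-8)*11^3 mod 509 = 354, hash=116+354 mod 509 = 470
Option D: s[0]='e'->'g', delta=(7-5)*11^5 mod 509 = 414, hash=116+414 mod 509 = 21
Option E: s[1]='j'->'d', delta=(4-10)*11^4 mod 509 = 211, hash=116+211 mod 509 = 327

Answer: A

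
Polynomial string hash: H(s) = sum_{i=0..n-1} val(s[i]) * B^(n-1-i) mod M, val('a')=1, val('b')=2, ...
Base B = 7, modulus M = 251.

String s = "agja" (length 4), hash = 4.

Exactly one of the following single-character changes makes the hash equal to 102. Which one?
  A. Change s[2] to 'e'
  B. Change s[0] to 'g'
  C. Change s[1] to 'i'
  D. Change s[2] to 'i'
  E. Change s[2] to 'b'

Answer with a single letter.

Option A: s[2]='j'->'e', delta=(5-10)*7^1 mod 251 = 216, hash=4+216 mod 251 = 220
Option B: s[0]='a'->'g', delta=(7-1)*7^3 mod 251 = 50, hash=4+50 mod 251 = 54
Option C: s[1]='g'->'i', delta=(9-7)*7^2 mod 251 = 98, hash=4+98 mod 251 = 102 <-- target
Option D: s[2]='j'->'i', delta=(9-10)*7^1 mod 251 = 244, hash=4+244 mod 251 = 248
Option E: s[2]='j'->'b', delta=(2-10)*7^1 mod 251 = 195, hash=4+195 mod 251 = 199

Answer: C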